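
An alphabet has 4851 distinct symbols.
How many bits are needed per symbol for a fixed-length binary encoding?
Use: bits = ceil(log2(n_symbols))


log2(4851) = 12.2441
Bracket: 2^12 = 4096 < 4851 <= 2^13 = 8192
So ceil(log2(4851)) = 13

bits = ceil(log2(4851)) = ceil(12.2441) = 13 bits


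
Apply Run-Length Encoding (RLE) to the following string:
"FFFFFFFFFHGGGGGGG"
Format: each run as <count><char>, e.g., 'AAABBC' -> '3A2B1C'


Scanning runs left to right:
  i=0: run of 'F' x 9 -> '9F'
  i=9: run of 'H' x 1 -> '1H'
  i=10: run of 'G' x 7 -> '7G'

RLE = 9F1H7G


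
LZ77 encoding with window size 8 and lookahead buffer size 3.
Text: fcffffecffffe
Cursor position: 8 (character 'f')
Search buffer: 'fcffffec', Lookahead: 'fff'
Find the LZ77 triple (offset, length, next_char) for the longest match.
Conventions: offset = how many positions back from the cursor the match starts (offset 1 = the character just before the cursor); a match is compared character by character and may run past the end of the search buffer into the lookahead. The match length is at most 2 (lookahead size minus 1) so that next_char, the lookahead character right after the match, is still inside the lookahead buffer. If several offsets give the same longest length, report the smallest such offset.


Try each offset into the search buffer:
  offset=1 (pos 7, char 'c'): match length 0
  offset=2 (pos 6, char 'e'): match length 0
  offset=3 (pos 5, char 'f'): match length 1
  offset=4 (pos 4, char 'f'): match length 2
  offset=5 (pos 3, char 'f'): match length 2
  offset=6 (pos 2, char 'f'): match length 2
  offset=7 (pos 1, char 'c'): match length 0
  offset=8 (pos 0, char 'f'): match length 1
Longest match has length 2, found at offsets 4, 5, 6; take the smallest, offset 4.
next_char = character at position 8 + 2 = 10 -> 'f'

Best match: offset=4, length=2 (matching 'ff' starting at position 4)
LZ77 triple: (4, 2, 'f')


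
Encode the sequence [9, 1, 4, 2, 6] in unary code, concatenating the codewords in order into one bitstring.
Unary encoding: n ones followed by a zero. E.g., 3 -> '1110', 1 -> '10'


Encode each number as n ones followed by a terminating 0:
  9 -> 1111111110 (10 bits)
  1 -> 10 (2 bits)
  4 -> 11110 (5 bits)
  2 -> 110 (3 bits)
  6 -> 1111110 (7 bits)
Total length = 10 + 2 + 5 + 3 + 7 = 27 bits.

Unary([9, 1, 4, 2, 6]) = 111111111010111101101111110 (27 bits)


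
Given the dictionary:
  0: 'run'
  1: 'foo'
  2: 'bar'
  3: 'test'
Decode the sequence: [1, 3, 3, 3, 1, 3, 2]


Look up each index in the dictionary:
  1 -> 'foo'
  3 -> 'test'
  3 -> 'test'
  3 -> 'test'
  1 -> 'foo'
  3 -> 'test'
  2 -> 'bar'

Decoded: "foo test test test foo test bar"


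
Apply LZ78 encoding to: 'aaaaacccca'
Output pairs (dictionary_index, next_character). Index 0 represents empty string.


LZ78 encoding steps:
Dictionary: {0: ''}
Step 1: w='' (idx 0), next='a' -> output (0, 'a'), add 'a' as idx 1
Step 2: w='a' (idx 1), next='a' -> output (1, 'a'), add 'aa' as idx 2
Step 3: w='aa' (idx 2), next='c' -> output (2, 'c'), add 'aac' as idx 3
Step 4: w='' (idx 0), next='c' -> output (0, 'c'), add 'c' as idx 4
Step 5: w='c' (idx 4), next='c' -> output (4, 'c'), add 'cc' as idx 5
Step 6: w='a' (idx 1), end of input -> output (1, '')


Encoded: [(0, 'a'), (1, 'a'), (2, 'c'), (0, 'c'), (4, 'c'), (1, '')]


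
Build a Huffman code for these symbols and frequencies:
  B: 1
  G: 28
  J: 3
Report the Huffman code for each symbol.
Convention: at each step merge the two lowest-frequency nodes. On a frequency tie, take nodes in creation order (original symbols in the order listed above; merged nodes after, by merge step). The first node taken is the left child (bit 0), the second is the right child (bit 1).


Huffman tree construction:
Step 1: Merge B(1) + J(3) = 4
Step 2: Merge (B+J)(4) + G(28) = 32
Read each symbol's code off the tree from the root (left child = 0, right child = 1).

Codes:
  B: 00 (length 2)
  G: 1 (length 1)
  J: 01 (length 2)
Average code length: 36/32 = 1.1250 bits/symbol


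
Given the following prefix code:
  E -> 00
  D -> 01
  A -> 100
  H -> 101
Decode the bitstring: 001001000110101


Decoding step by step:
Bits 00 -> E
Bits 100 -> A
Bits 100 -> A
Bits 01 -> D
Bits 101 -> H
Bits 01 -> D


Decoded message: EAADHD


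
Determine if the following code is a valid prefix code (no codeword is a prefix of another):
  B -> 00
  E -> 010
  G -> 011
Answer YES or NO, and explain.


Checking each pair (does one codeword prefix another?):
  B='00' vs E='010': no prefix
  B='00' vs G='011': no prefix
  E='010' vs B='00': no prefix
  E='010' vs G='011': no prefix
  G='011' vs B='00': no prefix
  G='011' vs E='010': no prefix
No violation found over all pairs.

YES -- this is a valid prefix code. No codeword is a prefix of any other codeword.


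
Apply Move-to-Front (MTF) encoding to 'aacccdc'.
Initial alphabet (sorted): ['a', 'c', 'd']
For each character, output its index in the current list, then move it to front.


MTF encoding:
'a': index 0 in ['a', 'c', 'd'] -> ['a', 'c', 'd']
'a': index 0 in ['a', 'c', 'd'] -> ['a', 'c', 'd']
'c': index 1 in ['a', 'c', 'd'] -> ['c', 'a', 'd']
'c': index 0 in ['c', 'a', 'd'] -> ['c', 'a', 'd']
'c': index 0 in ['c', 'a', 'd'] -> ['c', 'a', 'd']
'd': index 2 in ['c', 'a', 'd'] -> ['d', 'c', 'a']
'c': index 1 in ['d', 'c', 'a'] -> ['c', 'd', 'a']


Output: [0, 0, 1, 0, 0, 2, 1]


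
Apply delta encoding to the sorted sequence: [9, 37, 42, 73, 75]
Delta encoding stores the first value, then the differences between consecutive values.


First value: 9
Deltas:
  37 - 9 = 28
  42 - 37 = 5
  73 - 42 = 31
  75 - 73 = 2


Delta encoded: [9, 28, 5, 31, 2]


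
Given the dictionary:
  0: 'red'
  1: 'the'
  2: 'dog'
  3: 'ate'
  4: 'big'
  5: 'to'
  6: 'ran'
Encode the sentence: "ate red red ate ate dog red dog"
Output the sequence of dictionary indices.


Look up each word in the dictionary:
  'ate' -> 3
  'red' -> 0
  'red' -> 0
  'ate' -> 3
  'ate' -> 3
  'dog' -> 2
  'red' -> 0
  'dog' -> 2

Encoded: [3, 0, 0, 3, 3, 2, 0, 2]


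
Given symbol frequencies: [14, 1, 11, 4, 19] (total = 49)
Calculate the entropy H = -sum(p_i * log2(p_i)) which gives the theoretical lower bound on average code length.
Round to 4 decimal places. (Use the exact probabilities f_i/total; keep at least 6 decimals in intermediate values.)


Per-symbol terms -p_i * log2(p_i) with p_i = f_i/49:
  p = 14/49 = 0.285714: log2(p) = -1.807355, -p*log2(p) = 0.516387
  p = 1/49 = 0.020408: log2(p) = -5.614710, -p*log2(p) = 0.114586
  p = 11/49 = 0.224490: log2(p) = -2.155278, -p*log2(p) = 0.483838
  p = 4/49 = 0.081633: log2(p) = -3.614710, -p*log2(p) = 0.295078
  p = 19/49 = 0.387755: log2(p) = -1.366782, -p*log2(p) = 0.529977
H = 0.516387 + 0.114586 + 0.483838 + 0.295078 + 0.529977 = 1.939866

H = 1.9399 bits/symbol


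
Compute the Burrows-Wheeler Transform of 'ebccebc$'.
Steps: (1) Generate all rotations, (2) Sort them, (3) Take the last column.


Rotations (sorted):
  0: $ebccebc -> last char: c
  1: bc$ebcce -> last char: e
  2: bccebc$e -> last char: e
  3: c$ebcceb -> last char: b
  4: ccebc$eb -> last char: b
  5: cebc$ebc -> last char: c
  6: ebc$ebcc -> last char: c
  7: ebccebc$ -> last char: $


BWT = ceebbcc$


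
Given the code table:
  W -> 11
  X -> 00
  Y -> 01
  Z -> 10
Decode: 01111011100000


Decoding:
01 -> Y
11 -> W
10 -> Z
11 -> W
10 -> Z
00 -> X
00 -> X


Result: YWZWZXX


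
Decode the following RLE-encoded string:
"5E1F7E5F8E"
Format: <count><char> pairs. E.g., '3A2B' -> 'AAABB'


Expanding each <count><char> pair:
  5E -> 'EEEEE'
  1F -> 'F'
  7E -> 'EEEEEEE'
  5F -> 'FFFFF'
  8E -> 'EEEEEEEE'

Decoded = EEEEEFEEEEEEEFFFFFEEEEEEEE


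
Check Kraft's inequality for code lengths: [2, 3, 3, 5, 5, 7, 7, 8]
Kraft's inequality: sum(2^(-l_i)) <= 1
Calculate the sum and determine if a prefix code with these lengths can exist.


Sum = 2^(-2) + 2^(-3) + 2^(-3) + 2^(-5) + 2^(-5) + 2^(-7) + 2^(-7) + 2^(-8)
    = 0.25 + 0.125 + 0.125 + 0.03125 + 0.03125 + 0.0078125 + 0.0078125 + 0.00390625
    = 149/256 = 0.58203125
Since 0.58203125 <= 1, Kraft's inequality IS satisfied.
A prefix code with these lengths CAN exist.

Kraft sum = 0.58203125. Satisfied.


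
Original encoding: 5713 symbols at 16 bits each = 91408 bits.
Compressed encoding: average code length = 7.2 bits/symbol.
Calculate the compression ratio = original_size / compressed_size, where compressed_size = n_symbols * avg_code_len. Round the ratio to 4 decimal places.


original_size = n_symbols * orig_bits = 5713 * 16 = 91408 bits
compressed_size = n_symbols * avg_code_len = 5713 * 7.2 = 41133.6 bits
ratio = original_size / compressed_size = 91408 / 41133.6 = 2.2222

Compression ratio = 2.2222


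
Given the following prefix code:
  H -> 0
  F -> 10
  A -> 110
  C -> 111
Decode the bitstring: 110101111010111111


Decoding step by step:
Bits 110 -> A
Bits 10 -> F
Bits 111 -> C
Bits 10 -> F
Bits 10 -> F
Bits 111 -> C
Bits 111 -> C


Decoded message: AFCFFCC


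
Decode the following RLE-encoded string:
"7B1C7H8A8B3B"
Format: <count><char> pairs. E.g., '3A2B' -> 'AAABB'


Expanding each <count><char> pair:
  7B -> 'BBBBBBB'
  1C -> 'C'
  7H -> 'HHHHHHH'
  8A -> 'AAAAAAAA'
  8B -> 'BBBBBBBB'
  3B -> 'BBB'

Decoded = BBBBBBBCHHHHHHHAAAAAAAABBBBBBBBBBB


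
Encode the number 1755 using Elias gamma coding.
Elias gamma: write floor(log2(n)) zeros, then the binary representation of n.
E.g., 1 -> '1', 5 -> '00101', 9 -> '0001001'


num_bits = floor(log2(1755)) + 1 = 11
leading_zeros = num_bits - 1 = 10
binary(1755) = 11011011011

Elias gamma(1755) = '0000000000' + '11011011011' = 000000000011011011011 (21 bits)


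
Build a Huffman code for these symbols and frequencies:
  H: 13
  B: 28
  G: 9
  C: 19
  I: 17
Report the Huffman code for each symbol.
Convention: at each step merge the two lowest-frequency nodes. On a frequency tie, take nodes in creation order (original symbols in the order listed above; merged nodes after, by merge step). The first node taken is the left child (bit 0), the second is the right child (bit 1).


Huffman tree construction:
Step 1: Merge G(9) + H(13) = 22
Step 2: Merge I(17) + C(19) = 36
Step 3: Merge (G+H)(22) + B(28) = 50
Step 4: Merge (I+C)(36) + ((G+H)+B)(50) = 86
Read each symbol's code off the tree from the root (left child = 0, right child = 1).

Codes:
  H: 101 (length 3)
  B: 11 (length 2)
  G: 100 (length 3)
  C: 01 (length 2)
  I: 00 (length 2)
Average code length: 194/86 = 2.2558 bits/symbol


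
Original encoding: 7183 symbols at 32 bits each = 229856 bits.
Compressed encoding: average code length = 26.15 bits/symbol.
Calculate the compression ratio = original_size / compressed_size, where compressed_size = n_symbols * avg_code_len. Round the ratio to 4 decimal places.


original_size = n_symbols * orig_bits = 7183 * 32 = 229856 bits
compressed_size = n_symbols * avg_code_len = 7183 * 26.15 = 187835.45 bits
ratio = original_size / compressed_size = 229856 / 187835.45 = 1.2237

Compression ratio = 1.2237


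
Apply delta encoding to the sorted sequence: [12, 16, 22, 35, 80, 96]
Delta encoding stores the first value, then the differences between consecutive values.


First value: 12
Deltas:
  16 - 12 = 4
  22 - 16 = 6
  35 - 22 = 13
  80 - 35 = 45
  96 - 80 = 16


Delta encoded: [12, 4, 6, 13, 45, 16]


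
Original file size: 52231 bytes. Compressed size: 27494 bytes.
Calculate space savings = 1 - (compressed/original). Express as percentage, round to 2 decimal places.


ratio = compressed/original = 27494/52231 = 0.526392
savings = 1 - ratio = 1 - 0.526392 = 0.473608
as a percentage: 0.473608 * 100 = 47.36%

Space savings = 1 - 27494/52231 = 47.36%


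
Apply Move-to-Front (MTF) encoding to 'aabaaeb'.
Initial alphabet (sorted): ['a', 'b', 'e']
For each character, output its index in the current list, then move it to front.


MTF encoding:
'a': index 0 in ['a', 'b', 'e'] -> ['a', 'b', 'e']
'a': index 0 in ['a', 'b', 'e'] -> ['a', 'b', 'e']
'b': index 1 in ['a', 'b', 'e'] -> ['b', 'a', 'e']
'a': index 1 in ['b', 'a', 'e'] -> ['a', 'b', 'e']
'a': index 0 in ['a', 'b', 'e'] -> ['a', 'b', 'e']
'e': index 2 in ['a', 'b', 'e'] -> ['e', 'a', 'b']
'b': index 2 in ['e', 'a', 'b'] -> ['b', 'e', 'a']


Output: [0, 0, 1, 1, 0, 2, 2]


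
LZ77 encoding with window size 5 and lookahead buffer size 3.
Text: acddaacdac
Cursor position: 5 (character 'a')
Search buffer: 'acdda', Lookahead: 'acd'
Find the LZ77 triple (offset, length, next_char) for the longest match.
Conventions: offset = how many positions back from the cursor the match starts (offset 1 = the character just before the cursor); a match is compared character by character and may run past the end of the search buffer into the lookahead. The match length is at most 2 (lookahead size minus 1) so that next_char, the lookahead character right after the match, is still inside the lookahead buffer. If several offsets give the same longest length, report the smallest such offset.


Try each offset into the search buffer:
  offset=1 (pos 4, char 'a'): match length 1
  offset=2 (pos 3, char 'd'): match length 0
  offset=3 (pos 2, char 'd'): match length 0
  offset=4 (pos 1, char 'c'): match length 0
  offset=5 (pos 0, char 'a'): match length 2
Longest match has length 2 at offset 5.
next_char = character at position 5 + 2 = 7 -> 'd'

Best match: offset=5, length=2 (matching 'ac' starting at position 0)
LZ77 triple: (5, 2, 'd')


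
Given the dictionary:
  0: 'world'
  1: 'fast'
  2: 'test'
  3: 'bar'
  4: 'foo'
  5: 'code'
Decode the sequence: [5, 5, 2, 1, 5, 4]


Look up each index in the dictionary:
  5 -> 'code'
  5 -> 'code'
  2 -> 'test'
  1 -> 'fast'
  5 -> 'code'
  4 -> 'foo'

Decoded: "code code test fast code foo"


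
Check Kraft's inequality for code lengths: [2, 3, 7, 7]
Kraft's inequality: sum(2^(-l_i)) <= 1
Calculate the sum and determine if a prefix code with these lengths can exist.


Sum = 2^(-2) + 2^(-3) + 2^(-7) + 2^(-7)
    = 0.25 + 0.125 + 0.0078125 + 0.0078125
    = 50/128 = 0.390625
Since 0.390625 <= 1, Kraft's inequality IS satisfied.
A prefix code with these lengths CAN exist.

Kraft sum = 0.390625. Satisfied.


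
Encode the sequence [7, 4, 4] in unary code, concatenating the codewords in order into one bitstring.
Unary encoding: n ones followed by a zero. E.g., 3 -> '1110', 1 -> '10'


Encode each number as n ones followed by a terminating 0:
  7 -> 11111110 (8 bits)
  4 -> 11110 (5 bits)
  4 -> 11110 (5 bits)
Total length = 8 + 5 + 5 = 18 bits.

Unary([7, 4, 4]) = 111111101111011110 (18 bits)


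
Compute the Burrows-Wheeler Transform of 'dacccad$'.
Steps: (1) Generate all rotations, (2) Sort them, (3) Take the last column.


Rotations (sorted):
  0: $dacccad -> last char: d
  1: acccad$d -> last char: d
  2: ad$daccc -> last char: c
  3: cad$dacc -> last char: c
  4: ccad$dac -> last char: c
  5: cccad$da -> last char: a
  6: d$daccca -> last char: a
  7: dacccad$ -> last char: $


BWT = ddcccaa$


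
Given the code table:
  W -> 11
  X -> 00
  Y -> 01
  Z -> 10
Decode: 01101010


Decoding:
01 -> Y
10 -> Z
10 -> Z
10 -> Z


Result: YZZZ


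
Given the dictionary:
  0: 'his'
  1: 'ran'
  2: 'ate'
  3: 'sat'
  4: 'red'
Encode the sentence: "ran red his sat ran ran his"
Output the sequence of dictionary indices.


Look up each word in the dictionary:
  'ran' -> 1
  'red' -> 4
  'his' -> 0
  'sat' -> 3
  'ran' -> 1
  'ran' -> 1
  'his' -> 0

Encoded: [1, 4, 0, 3, 1, 1, 0]


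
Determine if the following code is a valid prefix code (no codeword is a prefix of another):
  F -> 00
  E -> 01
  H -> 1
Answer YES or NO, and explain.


Checking each pair (does one codeword prefix another?):
  F='00' vs E='01': no prefix
  F='00' vs H='1': no prefix
  E='01' vs F='00': no prefix
  E='01' vs H='1': no prefix
  H='1' vs F='00': no prefix
  H='1' vs E='01': no prefix
No violation found over all pairs.

YES -- this is a valid prefix code. No codeword is a prefix of any other codeword.


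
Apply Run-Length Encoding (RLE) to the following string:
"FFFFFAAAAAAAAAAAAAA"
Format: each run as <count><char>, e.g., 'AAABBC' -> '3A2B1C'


Scanning runs left to right:
  i=0: run of 'F' x 5 -> '5F'
  i=5: run of 'A' x 14 -> '14A'

RLE = 5F14A


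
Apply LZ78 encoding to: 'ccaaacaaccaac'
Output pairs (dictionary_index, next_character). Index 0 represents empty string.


LZ78 encoding steps:
Dictionary: {0: ''}
Step 1: w='' (idx 0), next='c' -> output (0, 'c'), add 'c' as idx 1
Step 2: w='c' (idx 1), next='a' -> output (1, 'a'), add 'ca' as idx 2
Step 3: w='' (idx 0), next='a' -> output (0, 'a'), add 'a' as idx 3
Step 4: w='a' (idx 3), next='c' -> output (3, 'c'), add 'ac' as idx 4
Step 5: w='a' (idx 3), next='a' -> output (3, 'a'), add 'aa' as idx 5
Step 6: w='c' (idx 1), next='c' -> output (1, 'c'), add 'cc' as idx 6
Step 7: w='aa' (idx 5), next='c' -> output (5, 'c'), add 'aac' as idx 7


Encoded: [(0, 'c'), (1, 'a'), (0, 'a'), (3, 'c'), (3, 'a'), (1, 'c'), (5, 'c')]


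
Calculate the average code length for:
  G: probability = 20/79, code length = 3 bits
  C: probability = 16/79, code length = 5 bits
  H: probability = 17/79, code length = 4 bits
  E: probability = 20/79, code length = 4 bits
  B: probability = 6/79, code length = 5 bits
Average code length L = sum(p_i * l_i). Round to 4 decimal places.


Weighted contributions p_i * l_i:
  G: (20/79) * 3 = 60/79
  C: (16/79) * 5 = 80/79
  H: (17/79) * 4 = 68/79
  E: (20/79) * 4 = 80/79
  B: (6/79) * 5 = 30/79
Sum = (60 + 80 + 68 + 80 + 30)/79 = 318/79

L = 318/79 = 4.0253 bits/symbol


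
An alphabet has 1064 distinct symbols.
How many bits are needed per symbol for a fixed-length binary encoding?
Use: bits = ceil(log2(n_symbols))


log2(1064) = 10.0553
Bracket: 2^10 = 1024 < 1064 <= 2^11 = 2048
So ceil(log2(1064)) = 11

bits = ceil(log2(1064)) = ceil(10.0553) = 11 bits


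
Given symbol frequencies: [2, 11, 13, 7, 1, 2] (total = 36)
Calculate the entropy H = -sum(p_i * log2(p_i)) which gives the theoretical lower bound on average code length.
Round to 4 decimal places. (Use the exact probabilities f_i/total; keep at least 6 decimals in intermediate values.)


Per-symbol terms -p_i * log2(p_i) with p_i = f_i/36:
  p = 2/36 = 0.055556: log2(p) = -4.169925, -p*log2(p) = 0.231663
  p = 11/36 = 0.305556: log2(p) = -1.710493, -p*log2(p) = 0.522651
  p = 13/36 = 0.361111: log2(p) = -1.469485, -p*log2(p) = 0.530647
  p = 7/36 = 0.194444: log2(p) = -2.362570, -p*log2(p) = 0.459389
  p = 1/36 = 0.027778: log2(p) = -5.169925, -p*log2(p) = 0.143609
  p = 2/36 = 0.055556: log2(p) = -4.169925, -p*log2(p) = 0.231663
H = 0.231663 + 0.522651 + 0.530647 + 0.459389 + 0.143609 + 0.231663 = 2.119622

H = 2.1196 bits/symbol


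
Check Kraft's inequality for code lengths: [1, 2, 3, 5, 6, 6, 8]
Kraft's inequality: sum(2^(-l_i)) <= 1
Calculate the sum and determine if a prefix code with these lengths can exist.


Sum = 2^(-1) + 2^(-2) + 2^(-3) + 2^(-5) + 2^(-6) + 2^(-6) + 2^(-8)
    = 0.5 + 0.25 + 0.125 + 0.03125 + 0.015625 + 0.015625 + 0.00390625
    = 241/256 = 0.94140625
Since 0.94140625 <= 1, Kraft's inequality IS satisfied.
A prefix code with these lengths CAN exist.

Kraft sum = 0.94140625. Satisfied.


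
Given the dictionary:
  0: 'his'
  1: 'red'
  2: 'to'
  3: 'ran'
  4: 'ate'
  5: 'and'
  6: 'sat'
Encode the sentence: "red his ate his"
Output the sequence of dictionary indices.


Look up each word in the dictionary:
  'red' -> 1
  'his' -> 0
  'ate' -> 4
  'his' -> 0

Encoded: [1, 0, 4, 0]


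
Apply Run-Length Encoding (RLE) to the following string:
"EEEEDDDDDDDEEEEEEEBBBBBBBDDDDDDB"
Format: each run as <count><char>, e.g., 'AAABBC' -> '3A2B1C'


Scanning runs left to right:
  i=0: run of 'E' x 4 -> '4E'
  i=4: run of 'D' x 7 -> '7D'
  i=11: run of 'E' x 7 -> '7E'
  i=18: run of 'B' x 7 -> '7B'
  i=25: run of 'D' x 6 -> '6D'
  i=31: run of 'B' x 1 -> '1B'

RLE = 4E7D7E7B6D1B


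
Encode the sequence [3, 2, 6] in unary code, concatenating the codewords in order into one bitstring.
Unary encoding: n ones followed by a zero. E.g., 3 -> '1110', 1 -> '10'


Encode each number as n ones followed by a terminating 0:
  3 -> 1110 (4 bits)
  2 -> 110 (3 bits)
  6 -> 1111110 (7 bits)
Total length = 4 + 3 + 7 = 14 bits.

Unary([3, 2, 6]) = 11101101111110 (14 bits)


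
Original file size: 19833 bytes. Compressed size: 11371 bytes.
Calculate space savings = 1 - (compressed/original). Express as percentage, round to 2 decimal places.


ratio = compressed/original = 11371/19833 = 0.573337
savings = 1 - ratio = 1 - 0.573337 = 0.426663
as a percentage: 0.426663 * 100 = 42.67%

Space savings = 1 - 11371/19833 = 42.67%


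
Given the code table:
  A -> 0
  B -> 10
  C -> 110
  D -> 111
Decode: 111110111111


Decoding:
111 -> D
110 -> C
111 -> D
111 -> D


Result: DCDD


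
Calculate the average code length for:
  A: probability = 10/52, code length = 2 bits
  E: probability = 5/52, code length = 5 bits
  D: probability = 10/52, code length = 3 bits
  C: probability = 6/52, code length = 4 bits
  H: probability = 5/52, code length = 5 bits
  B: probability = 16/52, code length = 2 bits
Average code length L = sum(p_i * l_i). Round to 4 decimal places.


Weighted contributions p_i * l_i:
  A: (10/52) * 2 = 20/52
  E: (5/52) * 5 = 25/52
  D: (10/52) * 3 = 30/52
  C: (6/52) * 4 = 24/52
  H: (5/52) * 5 = 25/52
  B: (16/52) * 2 = 32/52
Sum = (20 + 25 + 30 + 24 + 25 + 32)/52 = 156/52

L = 156/52 = 3.0000 bits/symbol


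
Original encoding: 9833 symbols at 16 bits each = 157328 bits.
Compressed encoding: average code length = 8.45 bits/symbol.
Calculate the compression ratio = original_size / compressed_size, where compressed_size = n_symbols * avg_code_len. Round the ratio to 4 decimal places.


original_size = n_symbols * orig_bits = 9833 * 16 = 157328 bits
compressed_size = n_symbols * avg_code_len = 9833 * 8.45 = 83088.85 bits
ratio = original_size / compressed_size = 157328 / 83088.85 = 1.8935

Compression ratio = 1.8935


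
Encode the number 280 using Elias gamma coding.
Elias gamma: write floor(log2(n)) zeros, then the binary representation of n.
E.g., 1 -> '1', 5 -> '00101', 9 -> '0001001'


num_bits = floor(log2(280)) + 1 = 9
leading_zeros = num_bits - 1 = 8
binary(280) = 100011000

Elias gamma(280) = '00000000' + '100011000' = 00000000100011000 (17 bits)


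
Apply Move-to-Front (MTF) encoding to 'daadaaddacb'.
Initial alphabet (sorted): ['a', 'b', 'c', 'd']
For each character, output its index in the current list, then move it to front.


MTF encoding:
'd': index 3 in ['a', 'b', 'c', 'd'] -> ['d', 'a', 'b', 'c']
'a': index 1 in ['d', 'a', 'b', 'c'] -> ['a', 'd', 'b', 'c']
'a': index 0 in ['a', 'd', 'b', 'c'] -> ['a', 'd', 'b', 'c']
'd': index 1 in ['a', 'd', 'b', 'c'] -> ['d', 'a', 'b', 'c']
'a': index 1 in ['d', 'a', 'b', 'c'] -> ['a', 'd', 'b', 'c']
'a': index 0 in ['a', 'd', 'b', 'c'] -> ['a', 'd', 'b', 'c']
'd': index 1 in ['a', 'd', 'b', 'c'] -> ['d', 'a', 'b', 'c']
'd': index 0 in ['d', 'a', 'b', 'c'] -> ['d', 'a', 'b', 'c']
'a': index 1 in ['d', 'a', 'b', 'c'] -> ['a', 'd', 'b', 'c']
'c': index 3 in ['a', 'd', 'b', 'c'] -> ['c', 'a', 'd', 'b']
'b': index 3 in ['c', 'a', 'd', 'b'] -> ['b', 'c', 'a', 'd']


Output: [3, 1, 0, 1, 1, 0, 1, 0, 1, 3, 3]


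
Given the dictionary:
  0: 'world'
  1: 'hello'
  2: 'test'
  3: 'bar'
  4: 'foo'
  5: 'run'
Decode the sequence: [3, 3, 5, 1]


Look up each index in the dictionary:
  3 -> 'bar'
  3 -> 'bar'
  5 -> 'run'
  1 -> 'hello'

Decoded: "bar bar run hello"


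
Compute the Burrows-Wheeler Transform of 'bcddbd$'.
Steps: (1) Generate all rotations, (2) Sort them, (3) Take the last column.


Rotations (sorted):
  0: $bcddbd -> last char: d
  1: bcddbd$ -> last char: $
  2: bd$bcdd -> last char: d
  3: cddbd$b -> last char: b
  4: d$bcddb -> last char: b
  5: dbd$bcd -> last char: d
  6: ddbd$bc -> last char: c


BWT = d$dbbdc


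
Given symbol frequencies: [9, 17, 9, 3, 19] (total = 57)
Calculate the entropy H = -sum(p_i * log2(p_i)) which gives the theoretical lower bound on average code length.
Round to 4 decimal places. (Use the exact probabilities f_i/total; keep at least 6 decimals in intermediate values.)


Per-symbol terms -p_i * log2(p_i) with p_i = f_i/57:
  p = 9/57 = 0.157895: log2(p) = -2.662965, -p*log2(p) = 0.420468
  p = 17/57 = 0.298246: log2(p) = -1.745427, -p*log2(p) = 0.520566
  p = 9/57 = 0.157895: log2(p) = -2.662965, -p*log2(p) = 0.420468
  p = 3/57 = 0.052632: log2(p) = -4.247928, -p*log2(p) = 0.223575
  p = 19/57 = 0.333333: log2(p) = -1.584963, -p*log2(p) = 0.528321
H = 0.420468 + 0.520566 + 0.420468 + 0.223575 + 0.528321 = 2.113398

H = 2.1134 bits/symbol


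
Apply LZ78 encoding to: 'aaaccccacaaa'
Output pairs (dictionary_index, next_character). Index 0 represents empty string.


LZ78 encoding steps:
Dictionary: {0: ''}
Step 1: w='' (idx 0), next='a' -> output (0, 'a'), add 'a' as idx 1
Step 2: w='a' (idx 1), next='a' -> output (1, 'a'), add 'aa' as idx 2
Step 3: w='' (idx 0), next='c' -> output (0, 'c'), add 'c' as idx 3
Step 4: w='c' (idx 3), next='c' -> output (3, 'c'), add 'cc' as idx 4
Step 5: w='c' (idx 3), next='a' -> output (3, 'a'), add 'ca' as idx 5
Step 6: w='ca' (idx 5), next='a' -> output (5, 'a'), add 'caa' as idx 6
Step 7: w='a' (idx 1), end of input -> output (1, '')


Encoded: [(0, 'a'), (1, 'a'), (0, 'c'), (3, 'c'), (3, 'a'), (5, 'a'), (1, '')]


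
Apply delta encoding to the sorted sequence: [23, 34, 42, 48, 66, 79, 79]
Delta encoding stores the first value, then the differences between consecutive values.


First value: 23
Deltas:
  34 - 23 = 11
  42 - 34 = 8
  48 - 42 = 6
  66 - 48 = 18
  79 - 66 = 13
  79 - 79 = 0


Delta encoded: [23, 11, 8, 6, 18, 13, 0]


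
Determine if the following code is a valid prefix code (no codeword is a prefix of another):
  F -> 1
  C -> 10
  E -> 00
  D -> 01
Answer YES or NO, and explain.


Checking each pair (does one codeword prefix another?):
  F='1' vs C='10': prefix -- VIOLATION

NO -- this is NOT a valid prefix code. F (1) is a prefix of C (10).


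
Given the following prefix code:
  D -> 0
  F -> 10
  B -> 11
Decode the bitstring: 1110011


Decoding step by step:
Bits 11 -> B
Bits 10 -> F
Bits 0 -> D
Bits 11 -> B


Decoded message: BFDB


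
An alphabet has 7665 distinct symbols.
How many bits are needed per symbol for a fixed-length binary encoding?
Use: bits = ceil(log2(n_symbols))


log2(7665) = 12.9041
Bracket: 2^12 = 4096 < 7665 <= 2^13 = 8192
So ceil(log2(7665)) = 13

bits = ceil(log2(7665)) = ceil(12.9041) = 13 bits


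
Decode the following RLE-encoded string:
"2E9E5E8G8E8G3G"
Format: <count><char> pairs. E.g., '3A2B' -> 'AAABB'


Expanding each <count><char> pair:
  2E -> 'EE'
  9E -> 'EEEEEEEEE'
  5E -> 'EEEEE'
  8G -> 'GGGGGGGG'
  8E -> 'EEEEEEEE'
  8G -> 'GGGGGGGG'
  3G -> 'GGG'

Decoded = EEEEEEEEEEEEEEEEGGGGGGGGEEEEEEEEGGGGGGGGGGG


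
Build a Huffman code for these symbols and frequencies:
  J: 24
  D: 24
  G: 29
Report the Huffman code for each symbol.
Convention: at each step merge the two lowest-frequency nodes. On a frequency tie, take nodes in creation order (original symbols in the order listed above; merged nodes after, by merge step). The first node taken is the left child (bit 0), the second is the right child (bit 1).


Huffman tree construction:
Step 1: Merge J(24) + D(24) = 48
Step 2: Merge G(29) + (J+D)(48) = 77
Read each symbol's code off the tree from the root (left child = 0, right child = 1).

Codes:
  J: 10 (length 2)
  D: 11 (length 2)
  G: 0 (length 1)
Average code length: 125/77 = 1.6234 bits/symbol


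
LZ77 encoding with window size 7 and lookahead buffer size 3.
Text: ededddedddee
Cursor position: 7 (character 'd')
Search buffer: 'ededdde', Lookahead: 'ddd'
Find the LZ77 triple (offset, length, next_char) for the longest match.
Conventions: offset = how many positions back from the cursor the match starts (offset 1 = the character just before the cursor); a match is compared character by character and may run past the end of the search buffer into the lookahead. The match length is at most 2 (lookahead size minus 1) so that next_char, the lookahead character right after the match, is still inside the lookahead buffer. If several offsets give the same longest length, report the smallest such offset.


Try each offset into the search buffer:
  offset=1 (pos 6, char 'e'): match length 0
  offset=2 (pos 5, char 'd'): match length 1
  offset=3 (pos 4, char 'd'): match length 2
  offset=4 (pos 3, char 'd'): match length 2
  offset=5 (pos 2, char 'e'): match length 0
  offset=6 (pos 1, char 'd'): match length 1
  offset=7 (pos 0, char 'e'): match length 0
Longest match has length 2, found at offsets 3, 4; take the smallest, offset 3.
next_char = character at position 7 + 2 = 9 -> 'd'

Best match: offset=3, length=2 (matching 'dd' starting at position 4)
LZ77 triple: (3, 2, 'd')


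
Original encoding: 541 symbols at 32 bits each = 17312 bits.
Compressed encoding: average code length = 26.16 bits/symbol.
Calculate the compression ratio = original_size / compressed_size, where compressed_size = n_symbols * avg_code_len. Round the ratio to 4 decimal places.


original_size = n_symbols * orig_bits = 541 * 32 = 17312 bits
compressed_size = n_symbols * avg_code_len = 541 * 26.16 = 14152.56 bits
ratio = original_size / compressed_size = 17312 / 14152.56 = 1.2232

Compression ratio = 1.2232


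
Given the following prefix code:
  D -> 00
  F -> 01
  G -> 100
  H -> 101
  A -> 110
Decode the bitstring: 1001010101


Decoding step by step:
Bits 100 -> G
Bits 101 -> H
Bits 01 -> F
Bits 01 -> F


Decoded message: GHFF


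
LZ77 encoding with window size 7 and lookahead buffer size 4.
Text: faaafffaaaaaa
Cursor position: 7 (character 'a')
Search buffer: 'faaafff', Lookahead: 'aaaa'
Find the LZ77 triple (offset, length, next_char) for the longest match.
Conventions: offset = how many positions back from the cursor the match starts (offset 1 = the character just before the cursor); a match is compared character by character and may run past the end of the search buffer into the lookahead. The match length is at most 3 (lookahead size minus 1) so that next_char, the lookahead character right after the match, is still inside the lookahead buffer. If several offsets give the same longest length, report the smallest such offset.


Try each offset into the search buffer:
  offset=1 (pos 6, char 'f'): match length 0
  offset=2 (pos 5, char 'f'): match length 0
  offset=3 (pos 4, char 'f'): match length 0
  offset=4 (pos 3, char 'a'): match length 1
  offset=5 (pos 2, char 'a'): match length 2
  offset=6 (pos 1, char 'a'): match length 3
  offset=7 (pos 0, char 'f'): match length 0
Longest match has length 3 at offset 6.
next_char = character at position 7 + 3 = 10 -> 'a'

Best match: offset=6, length=3 (matching 'aaa' starting at position 1)
LZ77 triple: (6, 3, 'a')


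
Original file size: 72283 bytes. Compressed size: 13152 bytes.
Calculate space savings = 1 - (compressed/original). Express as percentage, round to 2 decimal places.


ratio = compressed/original = 13152/72283 = 0.181951
savings = 1 - ratio = 1 - 0.181951 = 0.818049
as a percentage: 0.818049 * 100 = 81.8%

Space savings = 1 - 13152/72283 = 81.8%


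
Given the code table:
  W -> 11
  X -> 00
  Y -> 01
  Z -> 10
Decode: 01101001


Decoding:
01 -> Y
10 -> Z
10 -> Z
01 -> Y


Result: YZZY


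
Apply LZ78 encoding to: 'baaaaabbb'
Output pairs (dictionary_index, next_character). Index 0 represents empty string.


LZ78 encoding steps:
Dictionary: {0: ''}
Step 1: w='' (idx 0), next='b' -> output (0, 'b'), add 'b' as idx 1
Step 2: w='' (idx 0), next='a' -> output (0, 'a'), add 'a' as idx 2
Step 3: w='a' (idx 2), next='a' -> output (2, 'a'), add 'aa' as idx 3
Step 4: w='aa' (idx 3), next='b' -> output (3, 'b'), add 'aab' as idx 4
Step 5: w='b' (idx 1), next='b' -> output (1, 'b'), add 'bb' as idx 5


Encoded: [(0, 'b'), (0, 'a'), (2, 'a'), (3, 'b'), (1, 'b')]


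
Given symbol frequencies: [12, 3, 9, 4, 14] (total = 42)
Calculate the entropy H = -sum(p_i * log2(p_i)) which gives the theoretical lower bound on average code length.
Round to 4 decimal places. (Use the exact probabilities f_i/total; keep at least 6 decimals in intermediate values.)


Per-symbol terms -p_i * log2(p_i) with p_i = f_i/42:
  p = 12/42 = 0.285714: log2(p) = -1.807355, -p*log2(p) = 0.516387
  p = 3/42 = 0.071429: log2(p) = -3.807355, -p*log2(p) = 0.271954
  p = 9/42 = 0.214286: log2(p) = -2.222392, -p*log2(p) = 0.476227
  p = 4/42 = 0.095238: log2(p) = -3.392317, -p*log2(p) = 0.323078
  p = 14/42 = 0.333333: log2(p) = -1.584963, -p*log2(p) = 0.528321
H = 0.516387 + 0.271954 + 0.476227 + 0.323078 + 0.528321 = 2.115967

H = 2.116 bits/symbol


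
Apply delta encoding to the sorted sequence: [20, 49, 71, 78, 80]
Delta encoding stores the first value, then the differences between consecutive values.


First value: 20
Deltas:
  49 - 20 = 29
  71 - 49 = 22
  78 - 71 = 7
  80 - 78 = 2


Delta encoded: [20, 29, 22, 7, 2]


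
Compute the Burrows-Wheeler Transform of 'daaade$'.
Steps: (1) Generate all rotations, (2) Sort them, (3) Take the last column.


Rotations (sorted):
  0: $daaade -> last char: e
  1: aaade$d -> last char: d
  2: aade$da -> last char: a
  3: ade$daa -> last char: a
  4: daaade$ -> last char: $
  5: de$daaa -> last char: a
  6: e$daaad -> last char: d


BWT = edaa$ad


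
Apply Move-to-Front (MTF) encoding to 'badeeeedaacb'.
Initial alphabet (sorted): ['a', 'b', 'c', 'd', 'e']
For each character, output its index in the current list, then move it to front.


MTF encoding:
'b': index 1 in ['a', 'b', 'c', 'd', 'e'] -> ['b', 'a', 'c', 'd', 'e']
'a': index 1 in ['b', 'a', 'c', 'd', 'e'] -> ['a', 'b', 'c', 'd', 'e']
'd': index 3 in ['a', 'b', 'c', 'd', 'e'] -> ['d', 'a', 'b', 'c', 'e']
'e': index 4 in ['d', 'a', 'b', 'c', 'e'] -> ['e', 'd', 'a', 'b', 'c']
'e': index 0 in ['e', 'd', 'a', 'b', 'c'] -> ['e', 'd', 'a', 'b', 'c']
'e': index 0 in ['e', 'd', 'a', 'b', 'c'] -> ['e', 'd', 'a', 'b', 'c']
'e': index 0 in ['e', 'd', 'a', 'b', 'c'] -> ['e', 'd', 'a', 'b', 'c']
'd': index 1 in ['e', 'd', 'a', 'b', 'c'] -> ['d', 'e', 'a', 'b', 'c']
'a': index 2 in ['d', 'e', 'a', 'b', 'c'] -> ['a', 'd', 'e', 'b', 'c']
'a': index 0 in ['a', 'd', 'e', 'b', 'c'] -> ['a', 'd', 'e', 'b', 'c']
'c': index 4 in ['a', 'd', 'e', 'b', 'c'] -> ['c', 'a', 'd', 'e', 'b']
'b': index 4 in ['c', 'a', 'd', 'e', 'b'] -> ['b', 'c', 'a', 'd', 'e']


Output: [1, 1, 3, 4, 0, 0, 0, 1, 2, 0, 4, 4]


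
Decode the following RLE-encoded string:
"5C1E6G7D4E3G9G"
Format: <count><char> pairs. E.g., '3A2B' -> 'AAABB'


Expanding each <count><char> pair:
  5C -> 'CCCCC'
  1E -> 'E'
  6G -> 'GGGGGG'
  7D -> 'DDDDDDD'
  4E -> 'EEEE'
  3G -> 'GGG'
  9G -> 'GGGGGGGGG'

Decoded = CCCCCEGGGGGGDDDDDDDEEEEGGGGGGGGGGGG


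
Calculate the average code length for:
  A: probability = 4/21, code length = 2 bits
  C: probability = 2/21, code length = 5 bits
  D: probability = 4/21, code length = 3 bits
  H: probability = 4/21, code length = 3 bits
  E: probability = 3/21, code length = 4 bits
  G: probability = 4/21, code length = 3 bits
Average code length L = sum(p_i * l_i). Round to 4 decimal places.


Weighted contributions p_i * l_i:
  A: (4/21) * 2 = 8/21
  C: (2/21) * 5 = 10/21
  D: (4/21) * 3 = 12/21
  H: (4/21) * 3 = 12/21
  E: (3/21) * 4 = 12/21
  G: (4/21) * 3 = 12/21
Sum = (8 + 10 + 12 + 12 + 12 + 12)/21 = 66/21

L = 66/21 = 3.1429 bits/symbol


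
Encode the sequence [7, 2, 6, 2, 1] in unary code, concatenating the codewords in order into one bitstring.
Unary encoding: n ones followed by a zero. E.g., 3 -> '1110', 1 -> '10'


Encode each number as n ones followed by a terminating 0:
  7 -> 11111110 (8 bits)
  2 -> 110 (3 bits)
  6 -> 1111110 (7 bits)
  2 -> 110 (3 bits)
  1 -> 10 (2 bits)
Total length = 8 + 3 + 7 + 3 + 2 = 23 bits.

Unary([7, 2, 6, 2, 1]) = 11111110110111111011010 (23 bits)


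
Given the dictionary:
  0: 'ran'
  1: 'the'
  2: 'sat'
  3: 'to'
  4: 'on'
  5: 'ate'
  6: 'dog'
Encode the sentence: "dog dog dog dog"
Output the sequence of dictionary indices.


Look up each word in the dictionary:
  'dog' -> 6
  'dog' -> 6
  'dog' -> 6
  'dog' -> 6

Encoded: [6, 6, 6, 6]


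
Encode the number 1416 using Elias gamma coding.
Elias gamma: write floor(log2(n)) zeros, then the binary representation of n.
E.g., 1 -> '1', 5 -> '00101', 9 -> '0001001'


num_bits = floor(log2(1416)) + 1 = 11
leading_zeros = num_bits - 1 = 10
binary(1416) = 10110001000

Elias gamma(1416) = '0000000000' + '10110001000' = 000000000010110001000 (21 bits)


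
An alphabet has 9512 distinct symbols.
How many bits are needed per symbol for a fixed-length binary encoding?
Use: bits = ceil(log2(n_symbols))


log2(9512) = 13.2155
Bracket: 2^13 = 8192 < 9512 <= 2^14 = 16384
So ceil(log2(9512)) = 14

bits = ceil(log2(9512)) = ceil(13.2155) = 14 bits


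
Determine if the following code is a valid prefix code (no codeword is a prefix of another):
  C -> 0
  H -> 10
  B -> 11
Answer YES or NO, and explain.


Checking each pair (does one codeword prefix another?):
  C='0' vs H='10': no prefix
  C='0' vs B='11': no prefix
  H='10' vs C='0': no prefix
  H='10' vs B='11': no prefix
  B='11' vs C='0': no prefix
  B='11' vs H='10': no prefix
No violation found over all pairs.

YES -- this is a valid prefix code. No codeword is a prefix of any other codeword.


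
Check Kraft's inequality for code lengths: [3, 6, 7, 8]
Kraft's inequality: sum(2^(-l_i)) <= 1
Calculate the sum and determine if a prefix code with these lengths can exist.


Sum = 2^(-3) + 2^(-6) + 2^(-7) + 2^(-8)
    = 0.125 + 0.015625 + 0.0078125 + 0.00390625
    = 39/256 = 0.15234375
Since 0.15234375 <= 1, Kraft's inequality IS satisfied.
A prefix code with these lengths CAN exist.

Kraft sum = 0.15234375. Satisfied.


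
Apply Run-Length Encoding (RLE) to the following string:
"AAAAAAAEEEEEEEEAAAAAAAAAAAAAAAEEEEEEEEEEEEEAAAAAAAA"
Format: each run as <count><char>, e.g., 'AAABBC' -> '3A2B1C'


Scanning runs left to right:
  i=0: run of 'A' x 7 -> '7A'
  i=7: run of 'E' x 8 -> '8E'
  i=15: run of 'A' x 15 -> '15A'
  i=30: run of 'E' x 13 -> '13E'
  i=43: run of 'A' x 8 -> '8A'

RLE = 7A8E15A13E8A


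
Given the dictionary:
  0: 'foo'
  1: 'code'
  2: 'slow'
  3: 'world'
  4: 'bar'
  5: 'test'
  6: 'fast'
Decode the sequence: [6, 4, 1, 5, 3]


Look up each index in the dictionary:
  6 -> 'fast'
  4 -> 'bar'
  1 -> 'code'
  5 -> 'test'
  3 -> 'world'

Decoded: "fast bar code test world"


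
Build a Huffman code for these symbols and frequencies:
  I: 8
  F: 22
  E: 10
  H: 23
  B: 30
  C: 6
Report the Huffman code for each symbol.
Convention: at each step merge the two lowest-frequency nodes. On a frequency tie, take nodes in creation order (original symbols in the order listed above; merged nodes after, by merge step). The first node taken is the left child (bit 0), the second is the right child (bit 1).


Huffman tree construction:
Step 1: Merge C(6) + I(8) = 14
Step 2: Merge E(10) + (C+I)(14) = 24
Step 3: Merge F(22) + H(23) = 45
Step 4: Merge (E+(C+I))(24) + B(30) = 54
Step 5: Merge (F+H)(45) + ((E+(C+I))+B)(54) = 99
Read each symbol's code off the tree from the root (left child = 0, right child = 1).

Codes:
  I: 1011 (length 4)
  F: 00 (length 2)
  E: 100 (length 3)
  H: 01 (length 2)
  B: 11 (length 2)
  C: 1010 (length 4)
Average code length: 236/99 = 2.3838 bits/symbol


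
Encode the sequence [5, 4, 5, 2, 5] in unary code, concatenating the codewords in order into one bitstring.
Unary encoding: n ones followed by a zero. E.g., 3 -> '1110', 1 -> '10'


Encode each number as n ones followed by a terminating 0:
  5 -> 111110 (6 bits)
  4 -> 11110 (5 bits)
  5 -> 111110 (6 bits)
  2 -> 110 (3 bits)
  5 -> 111110 (6 bits)
Total length = 6 + 5 + 6 + 3 + 6 = 26 bits.

Unary([5, 4, 5, 2, 5]) = 11111011110111110110111110 (26 bits)


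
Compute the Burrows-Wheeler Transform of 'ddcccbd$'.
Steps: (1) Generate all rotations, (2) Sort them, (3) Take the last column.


Rotations (sorted):
  0: $ddcccbd -> last char: d
  1: bd$ddccc -> last char: c
  2: cbd$ddcc -> last char: c
  3: ccbd$ddc -> last char: c
  4: cccbd$dd -> last char: d
  5: d$ddcccb -> last char: b
  6: dcccbd$d -> last char: d
  7: ddcccbd$ -> last char: $


BWT = dcccdbd$
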